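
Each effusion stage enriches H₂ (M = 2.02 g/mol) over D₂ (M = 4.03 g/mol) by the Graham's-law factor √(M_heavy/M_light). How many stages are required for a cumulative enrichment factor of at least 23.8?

10

With α = √(4.03/2.02) per stage, ln α = ½ ln(1.99505) = 0.3453.
Need α^N ≥ 23.8 ⇒ N ≥ ln(23.8) / ln α = 3.170 / 0.3453 = 9.18.
Rounding up, N = 10 stages.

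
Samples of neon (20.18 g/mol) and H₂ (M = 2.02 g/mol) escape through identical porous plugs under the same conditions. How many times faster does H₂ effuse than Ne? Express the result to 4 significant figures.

Using Graham's law: rate_H₂/rate_Ne = √(M_Ne/M_H₂) = √(20.18/2.02) = √9.990 = 3.161.

3.161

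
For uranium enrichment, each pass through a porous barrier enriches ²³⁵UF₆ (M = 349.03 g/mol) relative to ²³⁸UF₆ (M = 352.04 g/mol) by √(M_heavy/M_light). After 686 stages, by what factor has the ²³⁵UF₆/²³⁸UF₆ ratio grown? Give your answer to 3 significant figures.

Overall factor = α^686 with α = √(352.04/349.03), i.e. (352.04/349.03)^(686/2).
= 1.00862^343 = 19.0.

19.0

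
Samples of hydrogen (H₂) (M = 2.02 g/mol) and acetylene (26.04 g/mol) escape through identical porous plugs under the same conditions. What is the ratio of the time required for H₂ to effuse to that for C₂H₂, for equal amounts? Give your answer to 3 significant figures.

0.279

From Graham's law, t_H₂/t_C₂H₂ = √(M_H₂/M_C₂H₂) = √(2.02/26.04) = √0.07757 = 0.279.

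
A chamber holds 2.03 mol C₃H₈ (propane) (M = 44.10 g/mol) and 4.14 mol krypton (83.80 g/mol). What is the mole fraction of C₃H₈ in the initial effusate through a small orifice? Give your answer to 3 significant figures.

0.403

Effusion rate of each component ∝ n_i/√M_i (partial pressure × 1/√M).
Mole fraction of C₃H₈ in the effusate = (n_C₃H₈/√M_C₃H₈) / (n_C₃H₈/√M_C₃H₈ + n_Kr/√M_Kr)
= (2.03/√44.10) / (2.03/√44.10 + 4.14/√83.80) = 0.3057/(0.3057 + 0.4522) = 0.403.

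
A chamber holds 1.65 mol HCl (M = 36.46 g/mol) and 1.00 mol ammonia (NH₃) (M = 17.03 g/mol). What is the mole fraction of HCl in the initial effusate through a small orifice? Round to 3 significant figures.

Effusion rate of each component ∝ n_i/√M_i (partial pressure × 1/√M).
Mole fraction of HCl in the effusate = (n_HCl/√M_HCl) / (n_HCl/√M_HCl + n_NH₃/√M_NH₃)
= (1.65/√36.46) / (1.65/√36.46 + 1.00/√17.03) = 0.2733/(0.2733 + 0.2423) = 0.530.

0.530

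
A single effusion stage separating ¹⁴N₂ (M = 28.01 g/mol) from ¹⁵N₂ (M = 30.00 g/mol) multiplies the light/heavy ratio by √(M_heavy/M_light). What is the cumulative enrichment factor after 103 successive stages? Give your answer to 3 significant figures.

34.3

Overall factor = α^103 with α = √(30.00/28.01), i.e. (30.00/28.01)^(103/2).
= 1.07105^(103/2) = 34.3.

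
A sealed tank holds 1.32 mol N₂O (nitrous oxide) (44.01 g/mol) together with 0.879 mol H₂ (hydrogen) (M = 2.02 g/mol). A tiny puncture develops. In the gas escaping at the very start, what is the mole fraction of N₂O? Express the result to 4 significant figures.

0.2434

The effusion rate of species i is ∝ p_i/√M_i ∝ n_i/√M_i.
x_N₂O(eff) = (n_N₂O/√M_N₂O) / (n_N₂O/√M_N₂O + n_H₂/√M_H₂)
= (1.32/√44.01) / (1.32/√44.01 + 0.879/√2.02) = 0.1990/(0.1990 + 0.6185) = 0.2434.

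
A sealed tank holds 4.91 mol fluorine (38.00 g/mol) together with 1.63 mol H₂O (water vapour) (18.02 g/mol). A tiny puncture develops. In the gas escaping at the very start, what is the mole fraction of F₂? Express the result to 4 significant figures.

0.6747

Effusion rate of each component ∝ n_i/√M_i (partial pressure × 1/√M).
So x_F₂ in the escaping gas = (n_F₂/√M_F₂) / Σ(n_i/√M_i)
= (4.91/√38.00) / (4.91/√38.00 + 1.63/√18.02) = 0.7965/(0.7965 + 0.3840) = 0.6747.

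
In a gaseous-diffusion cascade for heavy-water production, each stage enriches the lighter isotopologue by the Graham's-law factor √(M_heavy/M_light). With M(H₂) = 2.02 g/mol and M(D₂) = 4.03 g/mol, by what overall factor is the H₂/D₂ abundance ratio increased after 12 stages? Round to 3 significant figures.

The single-stage factor is √(M_heavy/M_light), so 12 stages give [√(4.03/2.02)]^12 = (4.03/2.02)^(12/2).
= 1.99505^6 = 63.1.

63.1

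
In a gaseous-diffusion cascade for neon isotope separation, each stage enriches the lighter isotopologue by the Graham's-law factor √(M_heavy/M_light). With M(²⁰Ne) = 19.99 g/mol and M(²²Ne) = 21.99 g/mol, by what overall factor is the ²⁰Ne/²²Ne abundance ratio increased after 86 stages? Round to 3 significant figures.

The single-stage factor is √(M_heavy/M_light), so 86 stages give [√(21.99/19.99)]^86 = (21.99/19.99)^(86/2).
= 1.10005^43 = 60.4.

60.4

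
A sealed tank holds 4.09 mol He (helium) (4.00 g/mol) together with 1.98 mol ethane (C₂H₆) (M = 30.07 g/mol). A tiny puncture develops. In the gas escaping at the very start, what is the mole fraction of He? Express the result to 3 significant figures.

Effusion rate of each component ∝ n_i/√M_i (partial pressure × 1/√M).
Mole fraction of He in the effusate = (n_He/√M_He) / (n_He/√M_He + n_C₂H₆/√M_C₂H₆)
= (4.09/√4.00) / (4.09/√4.00 + 1.98/√30.07) = 2.045/(2.045 + 0.3611) = 0.850.

0.850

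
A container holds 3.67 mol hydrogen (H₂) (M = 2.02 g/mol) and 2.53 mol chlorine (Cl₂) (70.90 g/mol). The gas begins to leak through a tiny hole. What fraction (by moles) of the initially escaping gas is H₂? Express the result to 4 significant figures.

0.8958

Each component's effusion rate ∝ (its partial pressure)·(1/√M) ∝ n_i/√M_i.
So x_H₂ in the escaping gas = (n_H₂/√M_H₂) / Σ(n_i/√M_i)
= (3.67/√2.02) / (3.67/√2.02 + 2.53/√70.90) = 2.582/(2.582 + 0.3005) = 0.8958.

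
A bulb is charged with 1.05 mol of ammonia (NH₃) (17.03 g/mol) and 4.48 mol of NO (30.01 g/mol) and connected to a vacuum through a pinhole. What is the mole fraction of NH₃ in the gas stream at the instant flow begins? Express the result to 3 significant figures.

Each component's effusion rate ∝ (its partial pressure)·(1/√M) ∝ n_i/√M_i.
So x_NH₃ in the escaping gas = (n_NH₃/√M_NH₃) / Σ(n_i/√M_i)
= (1.05/√17.03) / (1.05/√17.03 + 4.48/√30.01) = 0.2544/(0.2544 + 0.8178) = 0.237.

0.237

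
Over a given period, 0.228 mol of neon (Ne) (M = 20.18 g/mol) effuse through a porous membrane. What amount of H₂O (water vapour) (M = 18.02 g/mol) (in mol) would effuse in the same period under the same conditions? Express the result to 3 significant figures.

Since effusion rate ∝ 1/√M, rate_H₂O/rate_Ne = √(M_Ne/M_H₂O) = √(20.18/18.02) = √1.120 = 1.058.
So the amount for H₂O is 0.228 × 1.058 = 0.241 mol.

0.241 mol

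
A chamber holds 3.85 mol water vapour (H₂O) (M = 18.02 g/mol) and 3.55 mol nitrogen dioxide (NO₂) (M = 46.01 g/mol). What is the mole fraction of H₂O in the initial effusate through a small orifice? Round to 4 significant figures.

0.6341

Effusion rate of each component ∝ n_i/√M_i (partial pressure × 1/√M).
Mole fraction of H₂O in the effusate = (n_H₂O/√M_H₂O) / (n_H₂O/√M_H₂O + n_NO₂/√M_NO₂)
= (3.85/√18.02) / (3.85/√18.02 + 3.55/√46.01) = 0.9069/(0.9069 + 0.5234) = 0.6341.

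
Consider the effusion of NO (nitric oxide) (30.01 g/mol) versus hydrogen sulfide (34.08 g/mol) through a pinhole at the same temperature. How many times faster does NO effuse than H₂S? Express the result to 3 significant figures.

1.07

Using Graham's law: rate_NO/rate_H₂S = √(M_H₂S/M_NO) = √(34.08/30.01) = √1.136 = 1.07.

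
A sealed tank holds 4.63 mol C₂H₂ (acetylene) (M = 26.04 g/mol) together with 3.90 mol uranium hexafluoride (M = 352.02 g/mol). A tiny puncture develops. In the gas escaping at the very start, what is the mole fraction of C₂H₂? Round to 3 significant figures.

0.814

Each component's effusion rate ∝ (its partial pressure)·(1/√M) ∝ n_i/√M_i.
x_C₂H₂(eff) = (n_C₂H₂/√M_C₂H₂) / (n_C₂H₂/√M_C₂H₂ + n_UF₆/√M_UF₆)
= (4.63/√26.04) / (4.63/√26.04 + 3.90/√352.02) = 0.9073/(0.9073 + 0.2079) = 0.814.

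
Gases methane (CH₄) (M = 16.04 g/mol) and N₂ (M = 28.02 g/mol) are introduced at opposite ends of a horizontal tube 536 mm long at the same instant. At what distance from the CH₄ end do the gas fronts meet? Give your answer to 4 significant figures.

305.1 mm

The fronts meet when d_CH₄ + d_N₂ = L with d_CH₄/d_N₂ = √(M_N₂/M_CH₄) (Graham's law). Here √(M_N₂/M_CH₄) = √(28.02/16.04) = 1.322.
With d_CH₄ + d_N₂ = 536 mm, d_N₂ = 536/(1 + 1.322) = 230.9 mm.
d_CH₄ = 536 − 230.9 = 305.1 mm.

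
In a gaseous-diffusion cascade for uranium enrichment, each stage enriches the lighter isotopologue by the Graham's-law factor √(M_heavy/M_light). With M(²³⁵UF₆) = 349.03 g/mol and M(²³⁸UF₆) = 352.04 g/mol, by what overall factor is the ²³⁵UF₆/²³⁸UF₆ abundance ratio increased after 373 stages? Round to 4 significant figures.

4.960

Each stage multiplies the ratio by α = √(352.04/349.03), so after 373 stages the overall factor is α^373 = (352.04/349.03)^(373/2).
= 1.00862^(373/2) = 4.960.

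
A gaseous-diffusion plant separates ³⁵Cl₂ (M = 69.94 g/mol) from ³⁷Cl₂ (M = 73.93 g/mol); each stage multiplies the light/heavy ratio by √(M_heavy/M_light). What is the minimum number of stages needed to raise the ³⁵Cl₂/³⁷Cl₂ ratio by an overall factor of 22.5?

With α = √(73.93/69.94) per stage, ln α = ½ ln(1.05705) = 0.02774.
Need α^N ≥ 22.5 ⇒ N ≥ ln(22.5) / ln α = 3.114 / 0.02774 = 112.24.
Rounding up, N = 113 stages.

113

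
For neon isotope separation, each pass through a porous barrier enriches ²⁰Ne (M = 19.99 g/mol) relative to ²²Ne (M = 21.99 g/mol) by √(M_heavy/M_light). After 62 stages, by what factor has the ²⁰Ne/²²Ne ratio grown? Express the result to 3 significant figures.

Overall factor = α^62 with α = √(21.99/19.99), i.e. (21.99/19.99)^(62/2).
= 1.10005^31 = 19.2.

19.2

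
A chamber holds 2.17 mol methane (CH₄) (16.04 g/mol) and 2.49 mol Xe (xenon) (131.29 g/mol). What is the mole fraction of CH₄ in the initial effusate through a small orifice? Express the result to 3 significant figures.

0.714

Rate_i ∝ x_i/√M_i (Graham's law weighted by mole fraction), so the effusate composition follows n_i/√M_i.
Mole fraction of CH₄ in the effusate = (n_CH₄/√M_CH₄) / (n_CH₄/√M_CH₄ + n_Xe/√M_Xe)
= (2.17/√16.04) / (2.17/√16.04 + 2.49/√131.29) = 0.5418/(0.5418 + 0.2173) = 0.714.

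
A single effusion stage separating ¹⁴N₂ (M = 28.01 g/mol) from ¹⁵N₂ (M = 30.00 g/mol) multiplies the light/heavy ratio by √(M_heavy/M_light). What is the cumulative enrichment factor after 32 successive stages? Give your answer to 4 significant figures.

2.999

The single-stage factor is √(M_heavy/M_light), so 32 stages give [√(30.00/28.01)]^32 = (30.00/28.01)^(32/2).
= 1.07105^16 = 2.999.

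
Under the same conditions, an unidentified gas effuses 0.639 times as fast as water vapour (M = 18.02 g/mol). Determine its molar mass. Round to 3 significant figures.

44.1 g/mol

By Graham's law, rate_X/rate_H₂O = √(M_H₂O/M_X).
0.639 = √(18.02/M_X)
M_X = 18.02 / 0.639² = 18.02 / 0.4083 = 44.1 g/mol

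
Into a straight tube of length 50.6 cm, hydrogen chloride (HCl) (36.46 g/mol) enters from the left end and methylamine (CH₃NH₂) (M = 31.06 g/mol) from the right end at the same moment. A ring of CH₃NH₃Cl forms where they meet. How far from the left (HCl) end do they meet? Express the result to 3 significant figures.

24.3 cm

In equal time, each gas travels a distance ∝ its rate ∝ 1/√M, so d_HCl/d_CH₃NH₂ = √(M_CH₃NH₂/M_HCl) = √(31.06/36.46) = 0.9230.
With d_HCl + d_CH₃NH₂ = 50.6 cm, d_CH₃NH₂ = 50.6/(1 + 0.9230) = 26.31 cm.
d_HCl = 50.6 − 26.31 = 24.3 cm.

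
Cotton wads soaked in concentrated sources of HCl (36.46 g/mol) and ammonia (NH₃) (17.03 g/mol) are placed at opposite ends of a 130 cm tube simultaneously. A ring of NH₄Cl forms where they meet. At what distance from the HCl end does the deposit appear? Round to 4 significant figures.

Distances travelled in equal time are proportional to diffusion rates, so d_HCl/d_NH₃ = √(M_NH₃/M_HCl) = √(17.03/36.46) = 0.6834.
With d_HCl + d_NH₃ = 130 cm, d_NH₃ = 130/(1 + 0.6834) = 77.22 cm.
d_HCl = 130 − 77.22 = 52.78 cm.

52.78 cm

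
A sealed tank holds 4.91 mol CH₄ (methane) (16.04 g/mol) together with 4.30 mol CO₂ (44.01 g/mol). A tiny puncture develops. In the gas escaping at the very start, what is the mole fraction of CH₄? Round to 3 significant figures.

The effusion rate of species i is ∝ p_i/√M_i ∝ n_i/√M_i.
So x_CH₄ in the escaping gas = (n_CH₄/√M_CH₄) / Σ(n_i/√M_i)
= (4.91/√16.04) / (4.91/√16.04 + 4.30/√44.01) = 1.226/(1.226 + 0.6482) = 0.654.

0.654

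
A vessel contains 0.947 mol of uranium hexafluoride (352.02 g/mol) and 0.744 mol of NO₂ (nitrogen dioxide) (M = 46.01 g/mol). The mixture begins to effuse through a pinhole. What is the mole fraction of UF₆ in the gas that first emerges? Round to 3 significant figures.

Effusion rate of each component ∝ n_i/√M_i (partial pressure × 1/√M).
x_UF₆(eff) = (n_UF₆/√M_UF₆) / (n_UF₆/√M_UF₆ + n_NO₂/√M_NO₂)
= (0.947/√352.02) / (0.947/√352.02 + 0.744/√46.01) = 0.05047/(0.05047 + 0.1097) = 0.315.

0.315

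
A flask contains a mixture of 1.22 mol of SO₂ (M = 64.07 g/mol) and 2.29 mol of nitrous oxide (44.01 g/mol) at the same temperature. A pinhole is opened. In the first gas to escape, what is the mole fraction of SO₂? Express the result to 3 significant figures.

0.306

Each component's effusion rate ∝ (its partial pressure)·(1/√M) ∝ n_i/√M_i.
Mole fraction of SO₂ in the effusate = (n_SO₂/√M_SO₂) / (n_SO₂/√M_SO₂ + n_N₂O/√M_N₂O)
= (1.22/√64.07) / (1.22/√64.07 + 2.29/√44.01) = 0.1524/(0.1524 + 0.3452) = 0.306.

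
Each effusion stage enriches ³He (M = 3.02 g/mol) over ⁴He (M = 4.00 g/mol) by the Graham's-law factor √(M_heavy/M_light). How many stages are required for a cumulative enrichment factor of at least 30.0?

With α = √(4.00/3.02) per stage, ln α = ½ ln(1.32450) = 0.1405.
Need α^N ≥ 30.0 ⇒ N ≥ ln(30.0) / ln α = 3.401 / 0.1405 = 24.20.
Minimum whole number of stages: N = 25.

25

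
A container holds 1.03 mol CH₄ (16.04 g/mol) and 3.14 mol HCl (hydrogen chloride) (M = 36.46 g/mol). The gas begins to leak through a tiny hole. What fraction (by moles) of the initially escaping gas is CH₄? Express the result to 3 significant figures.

Rate_i ∝ x_i/√M_i (Graham's law weighted by mole fraction), so the effusate composition follows n_i/√M_i.
x_CH₄(eff) = (n_CH₄/√M_CH₄) / (n_CH₄/√M_CH₄ + n_HCl/√M_HCl)
= (1.03/√16.04) / (1.03/√16.04 + 3.14/√36.46) = 0.2572/(0.2572 + 0.5200) = 0.331.

0.331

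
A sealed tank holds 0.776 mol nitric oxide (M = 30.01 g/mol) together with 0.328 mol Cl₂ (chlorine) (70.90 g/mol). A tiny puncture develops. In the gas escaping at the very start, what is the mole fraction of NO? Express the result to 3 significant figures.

Rate_i ∝ x_i/√M_i (Graham's law weighted by mole fraction), so the effusate composition follows n_i/√M_i.
x_NO(eff) = (n_NO/√M_NO) / (n_NO/√M_NO + n_Cl₂/√M_Cl₂)
= (0.776/√30.01) / (0.776/√30.01 + 0.328/√70.90) = 0.1417/(0.1417 + 0.03895) = 0.784.

0.784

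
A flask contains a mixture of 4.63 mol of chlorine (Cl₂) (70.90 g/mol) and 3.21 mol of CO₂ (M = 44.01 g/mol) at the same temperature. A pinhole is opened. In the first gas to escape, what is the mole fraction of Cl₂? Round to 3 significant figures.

0.532

The effusion rate of species i is ∝ p_i/√M_i ∝ n_i/√M_i.
So x_Cl₂ in the escaping gas = (n_Cl₂/√M_Cl₂) / Σ(n_i/√M_i)
= (4.63/√70.90) / (4.63/√70.90 + 3.21/√44.01) = 0.5499/(0.5499 + 0.4839) = 0.532.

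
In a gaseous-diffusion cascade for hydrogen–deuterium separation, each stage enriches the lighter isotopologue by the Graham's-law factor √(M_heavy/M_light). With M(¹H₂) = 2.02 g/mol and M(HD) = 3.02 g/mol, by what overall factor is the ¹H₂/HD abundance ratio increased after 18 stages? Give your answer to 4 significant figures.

Each stage multiplies the ratio by α = √(3.02/2.02), so after 18 stages the overall factor is α^18 = (3.02/2.02)^(18/2).
= 1.49505^9 = 37.32.

37.32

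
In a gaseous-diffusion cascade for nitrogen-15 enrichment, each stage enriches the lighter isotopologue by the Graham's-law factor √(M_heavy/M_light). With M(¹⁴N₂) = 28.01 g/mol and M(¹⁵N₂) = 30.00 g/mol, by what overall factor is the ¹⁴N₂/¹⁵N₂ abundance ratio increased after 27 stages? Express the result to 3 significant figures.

2.53

Overall factor = α^27 with α = √(30.00/28.01), i.e. (30.00/28.01)^(27/2).
= 1.07105^(27/2) = 2.53.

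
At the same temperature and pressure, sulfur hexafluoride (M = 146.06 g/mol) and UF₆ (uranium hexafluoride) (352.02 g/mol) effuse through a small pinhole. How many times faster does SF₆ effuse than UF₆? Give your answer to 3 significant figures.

Using Graham's law: rate_SF₆/rate_UF₆ = √(M_UF₆/M_SF₆) = √(352.02/146.06) = √2.410 = 1.55.

1.55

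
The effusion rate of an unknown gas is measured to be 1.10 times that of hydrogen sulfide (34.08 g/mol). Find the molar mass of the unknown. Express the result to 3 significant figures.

Graham's law gives rate_X/rate_H₂S = √(M_H₂S/M_X).
1.10 = √(34.08/M_X)
M_X = 34.08 / 1.10² = 34.08 / 1.210 = 28.2 g/mol

28.2 g/mol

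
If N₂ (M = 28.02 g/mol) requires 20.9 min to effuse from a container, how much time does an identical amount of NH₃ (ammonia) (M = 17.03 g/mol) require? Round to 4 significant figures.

16.29 min

Using Graham's law: t_NH₃/t_N₂ = √(M_NH₃/M_N₂) = √(17.03/28.02) = √0.6078 = 0.7796.
So the time for NH₃ is 20.9 × 0.7796 = 16.29 min.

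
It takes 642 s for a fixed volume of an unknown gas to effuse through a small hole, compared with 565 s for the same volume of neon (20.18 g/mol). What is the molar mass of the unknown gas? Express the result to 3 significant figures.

Since effusion rate ∝ 1/√M, t_X/t_Ne = √(M_X/M_Ne).
642/565 = 1.136 = √(M_X/20.18)
M_X = 20.18 × 1.136² = 20.18 × 1.291 = 26.1 g/mol

26.1 g/mol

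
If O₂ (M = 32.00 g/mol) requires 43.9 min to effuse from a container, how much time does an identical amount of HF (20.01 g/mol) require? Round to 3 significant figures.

34.7 min

By Graham's law, t_HF/t_O₂ = √(M_HF/M_O₂) = √(20.01/32.00) = √0.6253 = 0.7908.
So the time for HF is 43.9 × 0.7908 = 34.7 min.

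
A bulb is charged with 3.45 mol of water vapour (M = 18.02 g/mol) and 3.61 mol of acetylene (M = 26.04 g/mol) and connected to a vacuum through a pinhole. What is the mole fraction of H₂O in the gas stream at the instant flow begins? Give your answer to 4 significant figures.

Rate_i ∝ x_i/√M_i (Graham's law weighted by mole fraction), so the effusate composition follows n_i/√M_i.
So x_H₂O in the escaping gas = (n_H₂O/√M_H₂O) / Σ(n_i/√M_i)
= (3.45/√18.02) / (3.45/√18.02 + 3.61/√26.04) = 0.8127/(0.8127 + 0.7074) = 0.5346.

0.5346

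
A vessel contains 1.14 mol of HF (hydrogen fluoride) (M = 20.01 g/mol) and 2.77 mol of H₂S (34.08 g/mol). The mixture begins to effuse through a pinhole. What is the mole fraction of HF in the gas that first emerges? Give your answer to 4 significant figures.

Effusion rate of each component ∝ n_i/√M_i (partial pressure × 1/√M).
Mole fraction of HF in the effusate = (n_HF/√M_HF) / (n_HF/√M_HF + n_H₂S/√M_H₂S)
= (1.14/√20.01) / (1.14/√20.01 + 2.77/√34.08) = 0.2548/(0.2548 + 0.4745) = 0.3494.

0.3494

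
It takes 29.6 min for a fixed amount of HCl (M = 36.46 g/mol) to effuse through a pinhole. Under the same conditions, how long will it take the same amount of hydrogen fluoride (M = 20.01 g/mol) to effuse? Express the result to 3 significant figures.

Graham's law gives t_HF/t_HCl = √(M_HF/M_HCl) = √(20.01/36.46) = √0.5488 = 0.7408.
So the time for HF is 29.6 × 0.7408 = 21.9 min.

21.9 min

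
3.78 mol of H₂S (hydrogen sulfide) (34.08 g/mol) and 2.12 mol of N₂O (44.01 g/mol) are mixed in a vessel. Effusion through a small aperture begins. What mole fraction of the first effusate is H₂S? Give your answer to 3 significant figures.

The effusion rate of species i is ∝ p_i/√M_i ∝ n_i/√M_i.
Mole fraction of H₂S in the effusate = (n_H₂S/√M_H₂S) / (n_H₂S/√M_H₂S + n_N₂O/√M_N₂O)
= (3.78/√34.08) / (3.78/√34.08 + 2.12/√44.01) = 0.6475/(0.6475 + 0.3196) = 0.670.

0.670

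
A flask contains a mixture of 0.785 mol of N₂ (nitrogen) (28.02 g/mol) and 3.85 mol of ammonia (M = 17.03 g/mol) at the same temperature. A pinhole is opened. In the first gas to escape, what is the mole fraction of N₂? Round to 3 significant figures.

0.137

Each component's effusion rate ∝ (its partial pressure)·(1/√M) ∝ n_i/√M_i.
x_N₂(eff) = (n_N₂/√M_N₂) / (n_N₂/√M_N₂ + n_NH₃/√M_NH₃)
= (0.785/√28.02) / (0.785/√28.02 + 3.85/√17.03) = 0.1483/(0.1483 + 0.9329) = 0.137.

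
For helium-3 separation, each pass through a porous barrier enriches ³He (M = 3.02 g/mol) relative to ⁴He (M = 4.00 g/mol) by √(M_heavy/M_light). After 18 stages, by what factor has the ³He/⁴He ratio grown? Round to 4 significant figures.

12.55

The single-stage factor is √(M_heavy/M_light), so 18 stages give [√(4.00/3.02)]^18 = (4.00/3.02)^(18/2).
= 1.32450^9 = 12.55.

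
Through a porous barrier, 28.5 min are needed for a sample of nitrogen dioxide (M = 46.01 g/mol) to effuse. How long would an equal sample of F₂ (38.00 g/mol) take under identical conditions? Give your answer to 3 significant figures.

Graham's law gives t_F₂/t_NO₂ = √(M_F₂/M_NO₂) = √(38.00/46.01) = √0.8259 = 0.9088.
So the time for F₂ is 28.5 × 0.9088 = 25.9 min.

25.9 min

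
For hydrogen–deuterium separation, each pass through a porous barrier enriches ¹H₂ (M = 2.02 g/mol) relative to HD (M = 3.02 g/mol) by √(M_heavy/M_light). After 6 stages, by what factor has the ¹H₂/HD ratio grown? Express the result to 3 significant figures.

3.34

Each stage multiplies the ratio by α = √(3.02/2.02), so after 6 stages the overall factor is α^6 = (3.02/2.02)^(6/2).
= 1.49505^3 = 3.34.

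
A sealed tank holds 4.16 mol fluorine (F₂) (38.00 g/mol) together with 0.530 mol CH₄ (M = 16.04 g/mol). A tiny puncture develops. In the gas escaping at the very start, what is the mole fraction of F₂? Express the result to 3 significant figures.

The effusion rate of species i is ∝ p_i/√M_i ∝ n_i/√M_i.
x_F₂(eff) = (n_F₂/√M_F₂) / (n_F₂/√M_F₂ + n_CH₄/√M_CH₄)
= (4.16/√38.00) / (4.16/√38.00 + 0.530/√16.04) = 0.6748/(0.6748 + 0.1323) = 0.836.

0.836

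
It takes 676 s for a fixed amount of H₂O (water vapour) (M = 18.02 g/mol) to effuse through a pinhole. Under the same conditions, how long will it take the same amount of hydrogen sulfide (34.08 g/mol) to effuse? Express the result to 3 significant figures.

930 s

Using Graham's law: t_H₂S/t_H₂O = √(M_H₂S/M_H₂O) = √(34.08/18.02) = √1.891 = 1.375.
So the time for H₂S is 676 × 1.375 = 930 s.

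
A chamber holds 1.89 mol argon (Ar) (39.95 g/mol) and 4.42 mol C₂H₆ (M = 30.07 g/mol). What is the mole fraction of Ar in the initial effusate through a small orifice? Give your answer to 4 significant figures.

0.2706

Effusion rate of each component ∝ n_i/√M_i (partial pressure × 1/√M).
x_Ar(eff) = (n_Ar/√M_Ar) / (n_Ar/√M_Ar + n_C₂H₆/√M_C₂H₆)
= (1.89/√39.95) / (1.89/√39.95 + 4.42/√30.07) = 0.2990/(0.2990 + 0.8060) = 0.2706.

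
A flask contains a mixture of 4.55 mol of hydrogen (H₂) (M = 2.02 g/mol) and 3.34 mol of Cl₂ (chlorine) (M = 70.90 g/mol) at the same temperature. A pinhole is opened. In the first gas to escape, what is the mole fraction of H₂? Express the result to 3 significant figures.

0.890

Rate_i ∝ x_i/√M_i (Graham's law weighted by mole fraction), so the effusate composition follows n_i/√M_i.
x_H₂(eff) = (n_H₂/√M_H₂) / (n_H₂/√M_H₂ + n_Cl₂/√M_Cl₂)
= (4.55/√2.02) / (4.55/√2.02 + 3.34/√70.90) = 3.201/(3.201 + 0.3967) = 0.890.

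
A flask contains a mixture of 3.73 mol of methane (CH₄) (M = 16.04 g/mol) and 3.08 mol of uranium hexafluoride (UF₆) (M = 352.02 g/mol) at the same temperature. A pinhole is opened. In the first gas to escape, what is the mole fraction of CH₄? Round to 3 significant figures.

0.850

Rate_i ∝ x_i/√M_i (Graham's law weighted by mole fraction), so the effusate composition follows n_i/√M_i.
x_CH₄(eff) = (n_CH₄/√M_CH₄) / (n_CH₄/√M_CH₄ + n_UF₆/√M_UF₆)
= (3.73/√16.04) / (3.73/√16.04 + 3.08/√352.02) = 0.9313/(0.9313 + 0.1642) = 0.850.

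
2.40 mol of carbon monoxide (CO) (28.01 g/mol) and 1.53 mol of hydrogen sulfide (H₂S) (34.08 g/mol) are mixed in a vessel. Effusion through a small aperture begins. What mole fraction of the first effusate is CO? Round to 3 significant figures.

Each component's effusion rate ∝ (its partial pressure)·(1/√M) ∝ n_i/√M_i.
Mole fraction of CO in the effusate = (n_CO/√M_CO) / (n_CO/√M_CO + n_H₂S/√M_H₂S)
= (2.40/√28.01) / (2.40/√28.01 + 1.53/√34.08) = 0.4535/(0.4535 + 0.2621) = 0.634.

0.634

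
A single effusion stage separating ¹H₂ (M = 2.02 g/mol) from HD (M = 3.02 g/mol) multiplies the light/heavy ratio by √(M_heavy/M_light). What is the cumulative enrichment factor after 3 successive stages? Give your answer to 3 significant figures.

Each stage multiplies the ratio by α = √(3.02/2.02), so after 3 stages the overall factor is α^3 = (3.02/2.02)^(3/2).
= 1.49505^(3/2) = 1.83.

1.83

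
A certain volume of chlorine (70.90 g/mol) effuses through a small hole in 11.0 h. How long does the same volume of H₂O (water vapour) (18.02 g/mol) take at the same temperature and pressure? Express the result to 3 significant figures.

Using Graham's law: t_H₂O/t_Cl₂ = √(M_H₂O/M_Cl₂) = √(18.02/70.90) = √0.2542 = 0.5041.
So the time for H₂O is 11.0 × 0.5041 = 5.55 h.

5.55 h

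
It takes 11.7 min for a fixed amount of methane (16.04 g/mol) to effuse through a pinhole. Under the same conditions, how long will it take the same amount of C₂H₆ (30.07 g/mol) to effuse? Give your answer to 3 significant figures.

By Graham's law, t_C₂H₆/t_CH₄ = √(M_C₂H₆/M_CH₄) = √(30.07/16.04) = √1.875 = 1.369.
So the time for C₂H₆ is 11.7 × 1.369 = 16.0 min.

16.0 min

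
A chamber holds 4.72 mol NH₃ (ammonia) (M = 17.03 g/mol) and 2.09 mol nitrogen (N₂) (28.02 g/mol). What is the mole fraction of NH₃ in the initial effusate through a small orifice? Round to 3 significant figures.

Each component's effusion rate ∝ (its partial pressure)·(1/√M) ∝ n_i/√M_i.
Mole fraction of NH₃ in the effusate = (n_NH₃/√M_NH₃) / (n_NH₃/√M_NH₃ + n_N₂/√M_N₂)
= (4.72/√17.03) / (4.72/√17.03 + 2.09/√28.02) = 1.144/(1.144 + 0.3948) = 0.743.

0.743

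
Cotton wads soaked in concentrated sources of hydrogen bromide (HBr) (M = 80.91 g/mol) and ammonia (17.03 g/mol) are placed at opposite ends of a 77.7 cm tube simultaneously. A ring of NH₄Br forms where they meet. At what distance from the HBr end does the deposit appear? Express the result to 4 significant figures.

24.44 cm

The fronts meet when d_HBr + d_NH₃ = L with d_HBr/d_NH₃ = √(M_NH₃/M_HBr) (Graham's law). Here √(M_NH₃/M_HBr) = √(17.03/80.91) = 0.4588.
With d_HBr + d_NH₃ = 77.7 cm, d_NH₃ = 77.7/(1 + 0.4588) = 53.26 cm.
d_HBr = 77.7 − 53.26 = 24.44 cm.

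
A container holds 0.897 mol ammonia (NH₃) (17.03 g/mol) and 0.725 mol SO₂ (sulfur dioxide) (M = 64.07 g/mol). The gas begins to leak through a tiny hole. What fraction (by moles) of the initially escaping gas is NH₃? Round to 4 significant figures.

0.7059

Effusion rate of each component ∝ n_i/√M_i (partial pressure × 1/√M).
x_NH₃(eff) = (n_NH₃/√M_NH₃) / (n_NH₃/√M_NH₃ + n_SO₂/√M_SO₂)
= (0.897/√17.03) / (0.897/√17.03 + 0.725/√64.07) = 0.2174/(0.2174 + 0.09058) = 0.7059.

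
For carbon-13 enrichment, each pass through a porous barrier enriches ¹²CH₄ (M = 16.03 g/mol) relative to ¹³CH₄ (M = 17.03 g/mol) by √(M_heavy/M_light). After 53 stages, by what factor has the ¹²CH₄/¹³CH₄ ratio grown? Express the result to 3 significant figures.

4.97

The single-stage factor is √(M_heavy/M_light), so 53 stages give [√(17.03/16.03)]^53 = (17.03/16.03)^(53/2).
= 1.06238^(53/2) = 4.97.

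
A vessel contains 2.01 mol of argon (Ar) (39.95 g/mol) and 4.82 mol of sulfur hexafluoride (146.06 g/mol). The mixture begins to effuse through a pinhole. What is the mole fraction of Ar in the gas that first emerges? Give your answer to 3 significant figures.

Rate_i ∝ x_i/√M_i (Graham's law weighted by mole fraction), so the effusate composition follows n_i/√M_i.
So x_Ar in the escaping gas = (n_Ar/√M_Ar) / Σ(n_i/√M_i)
= (2.01/√39.95) / (2.01/√39.95 + 4.82/√146.06) = 0.3180/(0.3180 + 0.3988) = 0.444.

0.444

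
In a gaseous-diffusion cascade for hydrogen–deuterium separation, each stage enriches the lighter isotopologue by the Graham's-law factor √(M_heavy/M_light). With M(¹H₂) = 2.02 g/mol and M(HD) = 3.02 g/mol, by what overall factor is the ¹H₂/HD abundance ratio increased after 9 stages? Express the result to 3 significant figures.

After 9 stages the ratio has grown by (√(3.02/2.02))^9 = (3.02/2.02)^(9/2).
= 1.49505^(9/2) = 6.11.

6.11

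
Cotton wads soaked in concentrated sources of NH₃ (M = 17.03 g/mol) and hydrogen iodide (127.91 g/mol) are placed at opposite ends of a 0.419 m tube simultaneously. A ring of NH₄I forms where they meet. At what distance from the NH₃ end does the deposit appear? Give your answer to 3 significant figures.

Distances travelled in equal time are proportional to diffusion rates, so d_NH₃/d_HI = √(M_HI/M_NH₃) = √(127.91/17.03) = 2.741.
With d_NH₃ + d_HI = 0.419 m, d_HI = 0.419/(1 + 2.741) = 0.1120 m.
d_NH₃ = 0.419 − 0.1120 = 0.307 m.

0.307 m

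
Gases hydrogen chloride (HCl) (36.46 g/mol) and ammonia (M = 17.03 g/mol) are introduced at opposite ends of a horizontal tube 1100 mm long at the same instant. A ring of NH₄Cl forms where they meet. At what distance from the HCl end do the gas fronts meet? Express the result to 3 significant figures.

447 mm

The fronts meet when d_HCl + d_NH₃ = L with d_HCl/d_NH₃ = √(M_NH₃/M_HCl) (Graham's law). Here √(M_NH₃/M_HCl) = √(17.03/36.46) = 0.6834.
With d_HCl + d_NH₃ = 1100 mm, d_NH₃ = 1100/(1 + 0.6834) = 653.4 mm.
d_HCl = 1100 − 653.4 = 447 mm.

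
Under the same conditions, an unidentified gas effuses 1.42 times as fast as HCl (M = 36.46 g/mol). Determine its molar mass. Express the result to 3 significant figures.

18.1 g/mol

By Graham's law, rate_X/rate_HCl = √(M_HCl/M_X).
1.42 = √(36.46/M_X)
M_X = 36.46 / 1.42² = 36.46 / 2.016 = 18.1 g/mol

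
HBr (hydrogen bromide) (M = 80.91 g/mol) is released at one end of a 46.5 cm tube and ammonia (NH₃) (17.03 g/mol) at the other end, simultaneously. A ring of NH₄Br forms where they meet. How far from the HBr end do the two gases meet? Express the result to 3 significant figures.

14.6 cm

Graham's law gives d_HBr/d_NH₃ = rate_HBr/rate_NH₃ = √(M_NH₃/M_HBr) = √(17.03/80.91) = 0.4588.
With d_HBr + d_NH₃ = 46.5 cm, d_NH₃ = 46.5/(1 + 0.4588) = 31.88 cm.
d_HBr = 46.5 − 31.88 = 14.6 cm.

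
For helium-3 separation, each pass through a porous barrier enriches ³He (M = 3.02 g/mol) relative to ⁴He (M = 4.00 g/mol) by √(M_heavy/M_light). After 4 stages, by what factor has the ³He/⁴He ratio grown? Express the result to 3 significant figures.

1.75

Each stage multiplies the ratio by α = √(4.00/3.02), so after 4 stages the overall factor is α^4 = (4.00/3.02)^(4/2).
= 1.32450^2 = 1.75.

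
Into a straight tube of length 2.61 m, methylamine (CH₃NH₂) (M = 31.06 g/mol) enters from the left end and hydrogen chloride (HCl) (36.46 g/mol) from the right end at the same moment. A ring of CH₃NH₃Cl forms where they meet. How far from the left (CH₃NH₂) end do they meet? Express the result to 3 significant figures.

1.36 m

In equal time, each gas travels a distance ∝ its rate ∝ 1/√M, so d_CH₃NH₂/d_HCl = √(M_HCl/M_CH₃NH₂) = √(36.46/31.06) = 1.083.
With d_CH₃NH₂ + d_HCl = 2.61 m, d_HCl = 2.61/(1 + 1.083) = 1.253 m.
d_CH₃NH₂ = 2.61 − 1.253 = 1.36 m.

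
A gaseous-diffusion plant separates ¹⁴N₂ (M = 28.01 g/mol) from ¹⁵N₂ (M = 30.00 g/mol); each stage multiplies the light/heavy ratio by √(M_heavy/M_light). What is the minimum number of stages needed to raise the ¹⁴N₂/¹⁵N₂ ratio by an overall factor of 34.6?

Single-stage factor α = √(30.00/28.01), so ln α = ½ ln(1.07105) = 0.03432.
Need α^N ≥ 34.6 ⇒ N ≥ ln(34.6) / ln α = 3.544 / 0.03432 = 103.27.
Minimum whole number of stages: N = 104.

104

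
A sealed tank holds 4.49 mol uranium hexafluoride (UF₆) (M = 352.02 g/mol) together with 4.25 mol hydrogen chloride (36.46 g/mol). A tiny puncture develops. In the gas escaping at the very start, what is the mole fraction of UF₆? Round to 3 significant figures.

0.254

The effusion rate of species i is ∝ p_i/√M_i ∝ n_i/√M_i.
x_UF₆(eff) = (n_UF₆/√M_UF₆) / (n_UF₆/√M_UF₆ + n_HCl/√M_HCl)
= (4.49/√352.02) / (4.49/√352.02 + 4.25/√36.46) = 0.2393/(0.2393 + 0.7039) = 0.254.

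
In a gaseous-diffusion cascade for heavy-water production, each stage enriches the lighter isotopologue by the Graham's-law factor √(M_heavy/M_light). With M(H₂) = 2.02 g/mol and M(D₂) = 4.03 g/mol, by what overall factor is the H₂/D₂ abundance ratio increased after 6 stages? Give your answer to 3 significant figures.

7.94

Each stage multiplies the ratio by α = √(4.03/2.02), so after 6 stages the overall factor is α^6 = (4.03/2.02)^(6/2).
= 1.99505^3 = 7.94.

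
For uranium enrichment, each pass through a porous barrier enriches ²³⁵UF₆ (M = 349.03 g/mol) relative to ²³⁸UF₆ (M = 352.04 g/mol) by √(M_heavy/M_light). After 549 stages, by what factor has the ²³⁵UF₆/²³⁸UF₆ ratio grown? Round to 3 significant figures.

The single-stage factor is √(M_heavy/M_light), so 549 stages give [√(352.04/349.03)]^549 = (352.04/349.03)^(549/2).
= 1.00862^(549/2) = 10.6.

10.6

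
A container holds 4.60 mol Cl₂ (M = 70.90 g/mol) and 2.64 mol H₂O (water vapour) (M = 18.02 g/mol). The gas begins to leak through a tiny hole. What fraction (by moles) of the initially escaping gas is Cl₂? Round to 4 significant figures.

Rate_i ∝ x_i/√M_i (Graham's law weighted by mole fraction), so the effusate composition follows n_i/√M_i.
x_Cl₂(eff) = (n_Cl₂/√M_Cl₂) / (n_Cl₂/√M_Cl₂ + n_H₂O/√M_H₂O)
= (4.60/√70.90) / (4.60/√70.90 + 2.64/√18.02) = 0.5463/(0.5463 + 0.6219) = 0.4676.

0.4676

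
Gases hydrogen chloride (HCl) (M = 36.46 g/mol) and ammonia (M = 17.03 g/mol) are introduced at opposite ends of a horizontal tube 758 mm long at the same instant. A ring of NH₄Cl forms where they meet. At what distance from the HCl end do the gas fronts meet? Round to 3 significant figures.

308 mm

In equal time, each gas travels a distance ∝ its rate ∝ 1/√M, so d_HCl/d_NH₃ = √(M_NH₃/M_HCl) = √(17.03/36.46) = 0.6834.
With d_HCl + d_NH₃ = 758 mm, d_NH₃ = 758/(1 + 0.6834) = 450.3 mm.
d_HCl = 758 − 450.3 = 308 mm.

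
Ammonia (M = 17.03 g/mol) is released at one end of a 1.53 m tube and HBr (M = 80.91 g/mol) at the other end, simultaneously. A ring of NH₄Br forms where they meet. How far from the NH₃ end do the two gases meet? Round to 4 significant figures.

In equal time, each gas travels a distance ∝ its rate ∝ 1/√M, so d_NH₃/d_HBr = √(M_HBr/M_NH₃) = √(80.91/17.03) = 2.180.
With d_NH₃ + d_HBr = 1.53 m, d_HBr = 1.53/(1 + 2.180) = 0.4812 m.
d_NH₃ = 1.53 − 0.4812 = 1.049 m.

1.049 m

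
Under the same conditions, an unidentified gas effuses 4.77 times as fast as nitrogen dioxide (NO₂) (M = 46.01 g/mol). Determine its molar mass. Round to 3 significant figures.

From Graham's law, rate_X/rate_NO₂ = √(M_NO₂/M_X).
4.77 = √(46.01/M_X)
M_X = 46.01 / 4.77² = 46.01 / 22.75 = 2.02 g/mol

2.02 g/mol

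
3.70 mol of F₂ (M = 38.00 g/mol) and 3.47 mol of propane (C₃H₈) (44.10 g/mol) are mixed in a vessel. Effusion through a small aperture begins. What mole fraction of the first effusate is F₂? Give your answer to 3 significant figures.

Each component's effusion rate ∝ (its partial pressure)·(1/√M) ∝ n_i/√M_i.
x_F₂(eff) = (n_F₂/√M_F₂) / (n_F₂/√M_F₂ + n_C₃H₈/√M_C₃H₈)
= (3.70/√38.00) / (3.70/√38.00 + 3.47/√44.10) = 0.6002/(0.6002 + 0.5225) = 0.535.

0.535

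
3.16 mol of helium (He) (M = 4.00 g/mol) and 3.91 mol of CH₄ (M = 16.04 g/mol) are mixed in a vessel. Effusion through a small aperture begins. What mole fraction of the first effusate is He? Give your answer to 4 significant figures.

Each component's effusion rate ∝ (its partial pressure)·(1/√M) ∝ n_i/√M_i.
x_He(eff) = (n_He/√M_He) / (n_He/√M_He + n_CH₄/√M_CH₄)
= (3.16/√4.00) / (3.16/√4.00 + 3.91/√16.04) = 1.580/(1.580 + 0.9763) = 0.6181.

0.6181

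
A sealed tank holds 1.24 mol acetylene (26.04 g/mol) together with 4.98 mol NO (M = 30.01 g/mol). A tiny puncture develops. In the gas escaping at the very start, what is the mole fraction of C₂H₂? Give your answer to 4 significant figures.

0.2109

The effusion rate of species i is ∝ p_i/√M_i ∝ n_i/√M_i.
So x_C₂H₂ in the escaping gas = (n_C₂H₂/√M_C₂H₂) / Σ(n_i/√M_i)
= (1.24/√26.04) / (1.24/√26.04 + 4.98/√30.01) = 0.2430/(0.2430 + 0.9091) = 0.2109.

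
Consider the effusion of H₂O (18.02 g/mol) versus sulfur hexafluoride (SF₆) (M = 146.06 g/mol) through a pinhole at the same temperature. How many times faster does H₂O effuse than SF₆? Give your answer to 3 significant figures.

From Graham's law, rate_H₂O/rate_SF₆ = √(M_SF₆/M_H₂O) = √(146.06/18.02) = √8.105 = 2.85.

2.85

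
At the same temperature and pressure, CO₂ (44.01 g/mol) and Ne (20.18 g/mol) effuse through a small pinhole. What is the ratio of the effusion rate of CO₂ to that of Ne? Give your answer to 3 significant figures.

Graham's law gives rate_CO₂/rate_Ne = √(M_Ne/M_CO₂) = √(20.18/44.01) = √0.4585 = 0.677.

0.677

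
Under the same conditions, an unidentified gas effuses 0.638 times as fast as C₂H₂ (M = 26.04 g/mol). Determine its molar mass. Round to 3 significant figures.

From Graham's law, rate_X/rate_C₂H₂ = √(M_C₂H₂/M_X).
0.638 = √(26.04/M_X)
M_X = 26.04 / 0.638² = 26.04 / 0.4070 = 64.0 g/mol

64.0 g/mol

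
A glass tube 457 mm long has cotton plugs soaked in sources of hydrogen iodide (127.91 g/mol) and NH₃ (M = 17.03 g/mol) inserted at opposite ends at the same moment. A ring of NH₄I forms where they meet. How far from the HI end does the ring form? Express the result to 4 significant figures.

122.2 mm

The fronts meet when d_HI + d_NH₃ = L with d_HI/d_NH₃ = √(M_NH₃/M_HI) (Graham's law). Here √(M_NH₃/M_HI) = √(17.03/127.91) = 0.3649.
With d_HI + d_NH₃ = 457 mm, d_NH₃ = 457/(1 + 0.3649) = 334.8 mm.
d_HI = 457 − 334.8 = 122.2 mm.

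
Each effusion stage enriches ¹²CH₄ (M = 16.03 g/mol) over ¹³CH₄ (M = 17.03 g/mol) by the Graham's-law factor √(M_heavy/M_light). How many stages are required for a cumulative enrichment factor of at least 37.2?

120

Per stage α = (17.03/16.03)^(1/2) = 1.06238^0.5, giving ln α = 0.03026.
Need α^N ≥ 37.2 ⇒ N ≥ ln(37.2) / ln α = 3.616 / 0.03026 = 119.52.
Minimum whole number of stages: N = 120.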